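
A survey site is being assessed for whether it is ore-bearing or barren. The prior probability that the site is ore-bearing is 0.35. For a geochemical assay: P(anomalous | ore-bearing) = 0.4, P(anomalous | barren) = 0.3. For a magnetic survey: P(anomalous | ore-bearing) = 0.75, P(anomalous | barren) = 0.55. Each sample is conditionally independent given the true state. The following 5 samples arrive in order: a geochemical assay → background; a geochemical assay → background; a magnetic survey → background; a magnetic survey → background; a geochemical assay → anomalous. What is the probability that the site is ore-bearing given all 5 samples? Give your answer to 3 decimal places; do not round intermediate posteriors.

0.140

Apply Bayes' rule sequentially, carrying P(ore) forward.
After a geochemical assay='background': P(ore) = 0.6·0.3500 / (0.6·0.3500 + 0.7·0.6500) ≈ 0.3158
After a geochemical assay='background': P(ore) = 0.6·0.3158 / (0.6·0.3158 + 0.7·0.6842) ≈ 0.2835
After a magnetic survey='background': P(ore) = 0.25·0.2835 / (0.25·0.2835 + 0.45·0.7165) ≈ 0.1802
After a magnetic survey='background': P(ore) = 0.25·0.1802 / (0.25·0.1802 + 0.45·0.8198) ≈ 0.1088
After a geochemical assay='anomalous': P(ore) = 0.4·0.1088 / (0.4·0.1088 + 0.3·0.8912) ≈ 0.1400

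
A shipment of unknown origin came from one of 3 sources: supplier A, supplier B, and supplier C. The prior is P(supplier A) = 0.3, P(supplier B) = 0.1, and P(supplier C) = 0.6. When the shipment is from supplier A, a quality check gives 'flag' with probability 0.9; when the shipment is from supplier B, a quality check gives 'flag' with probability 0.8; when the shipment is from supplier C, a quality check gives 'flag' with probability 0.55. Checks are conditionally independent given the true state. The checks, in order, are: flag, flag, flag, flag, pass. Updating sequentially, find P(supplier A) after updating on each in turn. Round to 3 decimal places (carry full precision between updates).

0.374

After 'flag': normaliser = 0.9·0.3000 + 0.8·0.1000 + 0.55·0.6000; P(supplier A) ≈ 0.3971, P(supplier B) ≈ 0.1176, P(supplier C) ≈ 0.4853
After 'flag': normaliser = 0.9·0.3971 + 0.8·0.1176 + 0.55·0.4853; P(supplier A) ≈ 0.4974, P(supplier B) ≈ 0.1310, P(supplier C) ≈ 0.3715
After 'flag': normaliser = 0.9·0.4974 + 0.8·0.1310 + 0.55·0.3715; P(supplier A) ≈ 0.5915, P(supplier B) ≈ 0.1385, P(supplier C) ≈ 0.2700
After 'flag': normaliser = 0.9·0.5915 + 0.8·0.1385 + 0.55·0.2700; P(supplier A) ≈ 0.6725, P(supplier B) ≈ 0.1399, P(supplier C) ≈ 0.1876
After 'pass': normaliser = 0.1·0.6725 + 0.2·0.1399 + 0.45·0.1876; P(supplier A) ≈ 0.3743, P(supplier B) ≈ 0.1558, P(supplier C) ≈ 0.4699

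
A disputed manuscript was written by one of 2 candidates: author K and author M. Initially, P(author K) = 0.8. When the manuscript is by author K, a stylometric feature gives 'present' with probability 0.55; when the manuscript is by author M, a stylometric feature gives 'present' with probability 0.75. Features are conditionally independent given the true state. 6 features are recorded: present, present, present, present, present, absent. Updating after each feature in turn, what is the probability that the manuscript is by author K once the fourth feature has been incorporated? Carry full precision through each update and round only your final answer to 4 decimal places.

0.5364

Apply Bayes' rule sequentially, carrying P(author K) forward.
After 'present': P(author K) = 0.55·0.8000 / (0.55·0.8000 + 0.75·0.2000) ≈ 0.7458
After 'present': P(author K) = 0.55·0.7458 / (0.55·0.7458 + 0.75·0.2542) ≈ 0.6827
After 'present': P(author K) = 0.55·0.6827 / (0.55·0.6827 + 0.75·0.3173) ≈ 0.6120
After 'present': P(author K) = 0.55·0.6120 / (0.55·0.6120 + 0.75·0.3880) ≈ 0.5364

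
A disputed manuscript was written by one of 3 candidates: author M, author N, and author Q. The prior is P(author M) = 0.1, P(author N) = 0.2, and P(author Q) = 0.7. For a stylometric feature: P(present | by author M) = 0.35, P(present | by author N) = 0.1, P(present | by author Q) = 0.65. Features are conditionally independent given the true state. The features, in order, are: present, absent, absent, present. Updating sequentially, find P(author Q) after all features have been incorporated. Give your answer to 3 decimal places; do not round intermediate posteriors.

0.842

After 'present': normaliser = 0.35·0.1000 + 0.1·0.2000 + 0.65·0.7000; P(author M) ≈ 0.0686, P(author N) ≈ 0.0392, P(author Q) ≈ 0.8922
After 'absent': normaliser = 0.65·0.0686 + 0.9·0.0392 + 0.35·0.8922; P(author M) ≈ 0.1138, P(author N) ≈ 0.0900, P(author Q) ≈ 0.7963
After 'absent': normaliser = 0.65·0.1138 + 0.9·0.0900 + 0.35·0.7963; P(author M) ≈ 0.1705, P(author N) ≈ 0.1868, P(author Q) ≈ 0.6427
After 'present': normaliser = 0.35·0.1705 + 0.1·0.1868 + 0.65·0.6427; P(author M) ≈ 0.1203, P(author N) ≈ 0.0377, P(author Q) ≈ 0.8421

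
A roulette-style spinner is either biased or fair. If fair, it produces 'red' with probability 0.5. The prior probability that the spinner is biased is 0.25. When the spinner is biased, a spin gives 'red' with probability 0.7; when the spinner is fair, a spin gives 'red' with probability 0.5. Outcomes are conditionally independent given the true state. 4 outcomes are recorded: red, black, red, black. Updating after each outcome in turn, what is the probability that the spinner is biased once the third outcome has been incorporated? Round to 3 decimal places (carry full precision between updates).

0.282

After 'red': P(biased) = 0.7·0.2500 / (0.7·0.2500 + 0.5·0.7500) ≈ 0.3182
After 'black': P(biased) = 0.3·0.3182 / (0.3·0.3182 + 0.5·0.6818) ≈ 0.2188
After 'red': P(biased) = 0.7·0.2188 / (0.7·0.2188 + 0.5·0.7812) ≈ 0.2816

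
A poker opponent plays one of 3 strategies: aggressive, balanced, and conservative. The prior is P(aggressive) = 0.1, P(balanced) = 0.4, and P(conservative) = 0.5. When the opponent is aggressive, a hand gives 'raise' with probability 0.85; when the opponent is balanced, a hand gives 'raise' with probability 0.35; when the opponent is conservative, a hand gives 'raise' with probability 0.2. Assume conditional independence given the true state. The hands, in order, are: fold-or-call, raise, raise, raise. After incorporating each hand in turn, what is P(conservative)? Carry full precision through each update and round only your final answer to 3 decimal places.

Each posterior becomes the prior for the next update.
After 'fold-or-call': normaliser = 0.15·0.1000 + 0.65·0.4000 + 0.8·0.5000; P(aggressive) ≈ 0.0222, P(balanced) ≈ 0.3852, P(conservative) ≈ 0.5926
After 'raise': normaliser = 0.85·0.0222 + 0.35·0.3852 + 0.2·0.5926; P(aggressive) ≈ 0.0694, P(balanced) ≈ 0.4952, P(conservative) ≈ 0.4354
After 'raise': normaliser = 0.85·0.0694 + 0.35·0.4952 + 0.2·0.4354; P(aggressive) ≈ 0.1847, P(balanced) ≈ 0.5427, P(conservative) ≈ 0.2726
After 'raise': normaliser = 0.85·0.1847 + 0.35·0.5427 + 0.2·0.2726; P(aggressive) ≈ 0.3910, P(balanced) ≈ 0.4732, P(conservative) ≈ 0.1358

0.136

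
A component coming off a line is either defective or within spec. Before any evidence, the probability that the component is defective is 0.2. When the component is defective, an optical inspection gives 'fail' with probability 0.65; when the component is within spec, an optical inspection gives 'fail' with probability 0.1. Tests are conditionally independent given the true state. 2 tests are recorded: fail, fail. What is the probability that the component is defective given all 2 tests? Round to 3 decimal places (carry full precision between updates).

0.914

After 'fail': P(defective) = 0.65·0.2000 / (0.65·0.2000 + 0.1·0.8000) ≈ 0.6190
After 'fail': P(defective) = 0.65·0.6190 / (0.65·0.6190 + 0.1·0.3810) ≈ 0.9135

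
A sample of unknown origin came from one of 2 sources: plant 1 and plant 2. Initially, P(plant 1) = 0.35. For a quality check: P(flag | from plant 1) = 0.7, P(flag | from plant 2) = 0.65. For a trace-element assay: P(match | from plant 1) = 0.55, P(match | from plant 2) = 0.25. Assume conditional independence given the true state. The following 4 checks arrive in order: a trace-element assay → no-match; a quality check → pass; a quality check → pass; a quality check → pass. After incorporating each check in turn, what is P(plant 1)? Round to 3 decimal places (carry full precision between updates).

0.169

After a trace-element assay='no-match': P(plant 1) = 0.45·0.3500 / (0.45·0.3500 + 0.75·0.6500) ≈ 0.2442
After a quality check='pass': P(plant 1) = 0.3·0.2442 / (0.3·0.2442 + 0.35·0.7558) ≈ 0.2169
After a quality check='pass': P(plant 1) = 0.3·0.2169 / (0.3·0.2169 + 0.35·0.7831) ≈ 0.1918
After a quality check='pass': P(plant 1) = 0.3·0.1918 / (0.3·0.1918 + 0.35·0.8082) ≈ 0.1691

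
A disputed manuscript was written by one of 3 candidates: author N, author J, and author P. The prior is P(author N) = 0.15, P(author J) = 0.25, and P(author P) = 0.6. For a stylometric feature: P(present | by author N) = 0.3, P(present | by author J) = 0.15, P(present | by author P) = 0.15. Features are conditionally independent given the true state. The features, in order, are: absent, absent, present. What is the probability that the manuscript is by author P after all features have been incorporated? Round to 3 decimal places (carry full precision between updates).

0.570

After 'absent': normaliser = 0.7·0.1500 + 0.85·0.2500 + 0.85·0.6000; P(author N) ≈ 0.1269, P(author J) ≈ 0.2568, P(author P) ≈ 0.6163
After 'absent': normaliser = 0.7·0.1269 + 0.85·0.2568 + 0.85·0.6163; P(author N) ≈ 0.1069, P(author J) ≈ 0.2627, P(author P) ≈ 0.6304
After 'present': normaliser = 0.3·0.1069 + 0.15·0.2627 + 0.15·0.6304; P(author N) ≈ 0.1931, P(author J) ≈ 0.2373, P(author P) ≈ 0.5696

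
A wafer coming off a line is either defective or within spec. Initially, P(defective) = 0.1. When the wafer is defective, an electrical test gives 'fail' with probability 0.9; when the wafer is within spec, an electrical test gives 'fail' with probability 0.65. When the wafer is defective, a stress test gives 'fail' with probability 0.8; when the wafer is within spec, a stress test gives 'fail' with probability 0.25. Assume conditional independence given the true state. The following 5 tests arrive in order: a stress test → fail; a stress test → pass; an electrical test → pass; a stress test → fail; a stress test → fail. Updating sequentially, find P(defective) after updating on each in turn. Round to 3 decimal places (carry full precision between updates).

After a stress test='fail': P(defective) = 0.8·0.1000 / (0.8·0.1000 + 0.25·0.9000) ≈ 0.2623
After a stress test='pass': P(defective) = 0.2·0.2623 / (0.2·0.2623 + 0.75·0.7377) ≈ 0.0866
After an electrical test='pass': P(defective) = 0.1·0.0866 / (0.1·0.0866 + 0.35·0.9134) ≈ 0.0264
After a stress test='fail': P(defective) = 0.8·0.0264 / (0.8·0.0264 + 0.25·0.9736) ≈ 0.0798
After a stress test='fail': P(defective) = 0.8·0.0798 / (0.8·0.0798 + 0.25·0.9202) ≈ 0.2172

0.217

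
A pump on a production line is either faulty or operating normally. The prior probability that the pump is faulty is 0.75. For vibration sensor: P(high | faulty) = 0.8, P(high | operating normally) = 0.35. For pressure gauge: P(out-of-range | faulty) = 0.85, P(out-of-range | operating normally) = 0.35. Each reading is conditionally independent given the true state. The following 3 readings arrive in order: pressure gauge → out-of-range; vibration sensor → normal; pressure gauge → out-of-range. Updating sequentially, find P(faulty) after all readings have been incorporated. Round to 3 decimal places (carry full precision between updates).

0.845

Apply Bayes' rule sequentially, carrying P(faulty) forward.
After pressure gauge='out-of-range': P(faulty) = 0.85·0.7500 / (0.85·0.7500 + 0.35·0.2500) ≈ 0.8793
After vibration sensor='normal': P(faulty) = 0.2·0.8793 / (0.2·0.8793 + 0.65·0.1207) ≈ 0.6915
After pressure gauge='out-of-range': P(faulty) = 0.85·0.6915 / (0.85·0.6915 + 0.35·0.3085) ≈ 0.8448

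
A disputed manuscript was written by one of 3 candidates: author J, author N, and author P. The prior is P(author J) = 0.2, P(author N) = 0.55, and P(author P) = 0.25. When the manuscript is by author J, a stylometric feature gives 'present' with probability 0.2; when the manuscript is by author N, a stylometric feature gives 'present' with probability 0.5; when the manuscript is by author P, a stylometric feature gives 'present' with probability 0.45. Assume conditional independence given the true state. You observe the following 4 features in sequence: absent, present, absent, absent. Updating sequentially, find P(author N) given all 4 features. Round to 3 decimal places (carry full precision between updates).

0.467

After 'absent': normaliser = 0.8·0.2000 + 0.5·0.5500 + 0.55·0.2500; P(author J) ≈ 0.2795, P(author N) ≈ 0.4803, P(author P) ≈ 0.2402
After 'present': normaliser = 0.2·0.2795 + 0.5·0.4803 + 0.45·0.2402; P(author J) ≈ 0.1383, P(author N) ≈ 0.5943, P(author P) ≈ 0.2674
After 'absent': normaliser = 0.8·0.1383 + 0.5·0.5943 + 0.55·0.2674; P(author J) ≈ 0.1994, P(author N) ≈ 0.5355, P(author P) ≈ 0.2651
After 'absent': normaliser = 0.8·0.1994 + 0.5·0.5355 + 0.55·0.2651; P(author J) ≈ 0.2784, P(author N) ≈ 0.4672, P(author P) ≈ 0.2544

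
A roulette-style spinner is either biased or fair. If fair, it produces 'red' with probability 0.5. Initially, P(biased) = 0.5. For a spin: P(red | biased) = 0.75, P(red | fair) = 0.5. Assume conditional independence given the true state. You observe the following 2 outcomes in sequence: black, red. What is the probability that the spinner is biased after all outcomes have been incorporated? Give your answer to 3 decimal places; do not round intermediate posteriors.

0.429

Apply Bayes' rule sequentially, carrying P(biased) forward.
After 'black': P(biased) = 0.25·0.5000 / (0.25·0.5000 + 0.5·0.5000) ≈ 0.3333
After 'red': P(biased) = 0.75·0.3333 / (0.75·0.3333 + 0.5·0.6667) ≈ 0.4286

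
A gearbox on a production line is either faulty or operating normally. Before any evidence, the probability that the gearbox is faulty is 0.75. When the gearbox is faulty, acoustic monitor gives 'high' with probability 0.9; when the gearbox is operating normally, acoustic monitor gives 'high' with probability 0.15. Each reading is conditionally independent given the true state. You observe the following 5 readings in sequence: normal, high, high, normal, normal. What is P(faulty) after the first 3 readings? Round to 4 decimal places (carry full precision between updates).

0.9270

After 'normal': P(faulty) = 0.1·0.7500 / (0.1·0.7500 + 0.85·0.2500) ≈ 0.2609
After 'high': P(faulty) = 0.9·0.2609 / (0.9·0.2609 + 0.15·0.7391) ≈ 0.6792
After 'high': P(faulty) = 0.9·0.6792 / (0.9·0.6792 + 0.15·0.3208) ≈ 0.9270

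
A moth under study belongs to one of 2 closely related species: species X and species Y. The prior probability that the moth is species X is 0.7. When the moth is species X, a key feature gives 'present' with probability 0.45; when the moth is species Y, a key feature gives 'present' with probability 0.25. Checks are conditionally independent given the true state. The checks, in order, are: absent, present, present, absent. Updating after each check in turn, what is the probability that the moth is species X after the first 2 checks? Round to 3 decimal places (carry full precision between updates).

0.755

Each posterior becomes the prior for the next update.
After 'absent': P(species X) = 0.55·0.7000 / (0.55·0.7000 + 0.75·0.3000) ≈ 0.6311
After 'present': P(species X) = 0.45·0.6311 / (0.45·0.6311 + 0.25·0.3689) ≈ 0.7549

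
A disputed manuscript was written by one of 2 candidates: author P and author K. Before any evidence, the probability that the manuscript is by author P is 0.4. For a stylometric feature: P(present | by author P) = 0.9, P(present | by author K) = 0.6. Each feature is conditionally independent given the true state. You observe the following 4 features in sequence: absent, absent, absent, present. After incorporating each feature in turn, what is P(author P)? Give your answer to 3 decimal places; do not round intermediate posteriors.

0.015

After 'absent': P(author P) = 0.1·0.4000 / (0.1·0.4000 + 0.4·0.6000) ≈ 0.1429
After 'absent': P(author P) = 0.1·0.1429 / (0.1·0.1429 + 0.4·0.8571) ≈ 0.0400
After 'absent': P(author P) = 0.1·0.0400 / (0.1·0.0400 + 0.4·0.9600) ≈ 0.0103
After 'present': P(author P) = 0.9·0.0103 / (0.9·0.0103 + 0.6·0.9897) ≈ 0.0154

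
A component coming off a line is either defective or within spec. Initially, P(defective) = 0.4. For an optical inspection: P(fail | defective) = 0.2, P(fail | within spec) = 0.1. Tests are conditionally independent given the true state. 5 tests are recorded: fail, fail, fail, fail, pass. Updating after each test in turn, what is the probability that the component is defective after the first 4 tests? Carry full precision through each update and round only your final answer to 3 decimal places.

0.914

After 'fail': P(defective) = 0.2·0.4000 / (0.2·0.4000 + 0.1·0.6000) ≈ 0.5714
After 'fail': P(defective) = 0.2·0.5714 / (0.2·0.5714 + 0.1·0.4286) ≈ 0.7273
After 'fail': P(defective) = 0.2·0.7273 / (0.2·0.7273 + 0.1·0.2727) ≈ 0.8421
After 'fail': P(defective) = 0.2·0.8421 / (0.2·0.8421 + 0.1·0.1579) ≈ 0.9143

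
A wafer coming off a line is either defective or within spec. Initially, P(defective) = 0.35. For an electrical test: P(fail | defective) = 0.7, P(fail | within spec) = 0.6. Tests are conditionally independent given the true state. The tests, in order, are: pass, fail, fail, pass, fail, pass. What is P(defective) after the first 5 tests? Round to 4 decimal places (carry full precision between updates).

0.3248

After 'pass': P(defective) = 0.3·0.3500 / (0.3·0.3500 + 0.4·0.6500) ≈ 0.2877
After 'fail': P(defective) = 0.7·0.2877 / (0.7·0.2877 + 0.6·0.7123) ≈ 0.3203
After 'fail': P(defective) = 0.7·0.3203 / (0.7·0.3203 + 0.6·0.6797) ≈ 0.3547
After 'pass': P(defective) = 0.3·0.3547 / (0.3·0.3547 + 0.4·0.6453) ≈ 0.2919
After 'fail': P(defective) = 0.7·0.2919 / (0.7·0.2919 + 0.6·0.7081) ≈ 0.3248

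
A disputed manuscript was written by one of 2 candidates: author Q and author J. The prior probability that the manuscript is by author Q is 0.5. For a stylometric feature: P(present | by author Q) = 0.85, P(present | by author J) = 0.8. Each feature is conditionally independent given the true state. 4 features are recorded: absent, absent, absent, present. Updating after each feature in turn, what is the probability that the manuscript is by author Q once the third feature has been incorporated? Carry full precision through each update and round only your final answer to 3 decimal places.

After 'absent': P(author Q) = 0.15·0.5000 / (0.15·0.5000 + 0.2·0.5000) ≈ 0.4286
After 'absent': P(author Q) = 0.15·0.4286 / (0.15·0.4286 + 0.2·0.5714) ≈ 0.3600
After 'absent': P(author Q) = 0.15·0.3600 / (0.15·0.3600 + 0.2·0.6400) ≈ 0.2967

0.297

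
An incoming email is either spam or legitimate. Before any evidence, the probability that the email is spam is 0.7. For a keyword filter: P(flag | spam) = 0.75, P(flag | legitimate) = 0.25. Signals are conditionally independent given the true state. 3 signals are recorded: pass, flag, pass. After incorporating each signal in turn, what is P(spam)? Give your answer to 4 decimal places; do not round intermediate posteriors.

After 'pass': P(spam) = 0.25·0.7000 / (0.25·0.7000 + 0.75·0.3000) ≈ 0.4375
After 'flag': P(spam) = 0.75·0.4375 / (0.75·0.4375 + 0.25·0.5625) ≈ 0.7000
After 'pass': P(spam) = 0.25·0.7000 / (0.25·0.7000 + 0.75·0.3000) ≈ 0.4375

0.4375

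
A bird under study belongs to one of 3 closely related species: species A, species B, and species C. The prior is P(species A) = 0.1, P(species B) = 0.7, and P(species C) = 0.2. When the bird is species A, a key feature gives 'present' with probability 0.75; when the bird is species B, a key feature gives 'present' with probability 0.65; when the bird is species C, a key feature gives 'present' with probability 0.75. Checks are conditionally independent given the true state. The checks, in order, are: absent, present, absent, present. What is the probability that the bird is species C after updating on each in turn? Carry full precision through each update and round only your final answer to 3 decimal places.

After 'absent': normaliser = 0.25·0.1000 + 0.35·0.7000 + 0.25·0.2000; P(species A) ≈ 0.0781, P(species B) ≈ 0.7656, P(species C) ≈ 0.1562
After 'present': normaliser = 0.75·0.0781 + 0.65·0.7656 + 0.75·0.1562; P(species A) ≈ 0.0870, P(species B) ≈ 0.7390, P(species C) ≈ 0.1740
After 'absent': normaliser = 0.25·0.0870 + 0.35·0.7390 + 0.25·0.1740; P(species A) ≈ 0.0672, P(species B) ≈ 0.7985, P(species C) ≈ 0.1343
After 'present': normaliser = 0.75·0.0672 + 0.65·0.7985 + 0.75·0.1343; P(species A) ≈ 0.0752, P(species B) ≈ 0.7745, P(species C) ≈ 0.1503

0.150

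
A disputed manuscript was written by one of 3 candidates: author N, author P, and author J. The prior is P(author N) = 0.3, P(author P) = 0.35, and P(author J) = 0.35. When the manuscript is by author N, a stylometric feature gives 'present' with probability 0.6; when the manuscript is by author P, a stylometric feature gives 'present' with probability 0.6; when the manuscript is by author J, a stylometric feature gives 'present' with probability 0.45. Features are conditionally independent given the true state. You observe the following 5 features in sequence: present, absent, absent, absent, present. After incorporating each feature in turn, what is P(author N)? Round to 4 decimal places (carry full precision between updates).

After 'present': normaliser = 0.6·0.3000 + 0.6·0.3500 + 0.45·0.3500; P(author N) ≈ 0.3288, P(author P) ≈ 0.3836, P(author J) ≈ 0.2877
After 'absent': normaliser = 0.4·0.3288 + 0.4·0.3836 + 0.55·0.2877; P(author N) ≈ 0.2968, P(author P) ≈ 0.3462, P(author J) ≈ 0.3570
After 'absent': normaliser = 0.4·0.2968 + 0.4·0.3462 + 0.55·0.3570; P(author N) ≈ 0.2617, P(author P) ≈ 0.3053, P(author J) ≈ 0.4330
After 'absent': normaliser = 0.4·0.2617 + 0.4·0.3053 + 0.55·0.4330; P(author N) ≈ 0.2252, P(author P) ≈ 0.2627, P(author J) ≈ 0.5122
After 'present': normaliser = 0.6·0.2252 + 0.6·0.2627 + 0.45·0.5122; P(author N) ≈ 0.2582, P(author P) ≈ 0.3013, P(author J) ≈ 0.4405

0.2582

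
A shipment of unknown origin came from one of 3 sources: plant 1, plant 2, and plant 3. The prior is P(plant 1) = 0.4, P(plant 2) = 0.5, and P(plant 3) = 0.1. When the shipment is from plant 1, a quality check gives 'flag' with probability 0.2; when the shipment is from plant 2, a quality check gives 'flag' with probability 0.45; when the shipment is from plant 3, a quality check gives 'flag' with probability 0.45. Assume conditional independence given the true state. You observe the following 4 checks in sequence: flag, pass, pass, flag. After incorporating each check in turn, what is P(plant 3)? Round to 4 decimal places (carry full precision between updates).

After 'flag': normaliser = 0.2·0.4000 + 0.45·0.5000 + 0.45·0.1000; P(plant 1) ≈ 0.2286, P(plant 2) ≈ 0.6429, P(plant 3) ≈ 0.1286
After 'pass': normaliser = 0.8·0.2286 + 0.55·0.6429 + 0.55·0.1286; P(plant 1) ≈ 0.3012, P(plant 2) ≈ 0.5824, P(plant 3) ≈ 0.1165
After 'pass': normaliser = 0.8·0.3012 + 0.55·0.5824 + 0.55·0.1165; P(plant 1) ≈ 0.3853, P(plant 2) ≈ 0.5122, P(plant 3) ≈ 0.1024
After 'flag': normaliser = 0.2·0.3853 + 0.45·0.5122 + 0.45·0.1024; P(plant 1) ≈ 0.2179, P(plant 2) ≈ 0.6517, P(plant 3) ≈ 0.1303

0.1303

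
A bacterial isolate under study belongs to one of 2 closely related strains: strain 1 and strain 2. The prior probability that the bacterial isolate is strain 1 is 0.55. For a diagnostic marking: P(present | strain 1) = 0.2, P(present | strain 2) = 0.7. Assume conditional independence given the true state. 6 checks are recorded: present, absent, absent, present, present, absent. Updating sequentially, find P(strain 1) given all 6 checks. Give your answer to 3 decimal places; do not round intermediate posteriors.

After 'present': P(strain 1) = 0.2·0.5500 / (0.2·0.5500 + 0.7·0.4500) ≈ 0.2588
After 'absent': P(strain 1) = 0.8·0.2588 / (0.8·0.2588 + 0.3·0.7412) ≈ 0.4822
After 'absent': P(strain 1) = 0.8·0.4822 / (0.8·0.4822 + 0.3·0.5178) ≈ 0.7129
After 'present': P(strain 1) = 0.2·0.7129 / (0.2·0.7129 + 0.7·0.2871) ≈ 0.4150
After 'present': P(strain 1) = 0.2·0.4150 / (0.2·0.4150 + 0.7·0.5850) ≈ 0.1685
After 'absent': P(strain 1) = 0.8·0.1685 / (0.8·0.1685 + 0.3·0.8315) ≈ 0.3509

0.351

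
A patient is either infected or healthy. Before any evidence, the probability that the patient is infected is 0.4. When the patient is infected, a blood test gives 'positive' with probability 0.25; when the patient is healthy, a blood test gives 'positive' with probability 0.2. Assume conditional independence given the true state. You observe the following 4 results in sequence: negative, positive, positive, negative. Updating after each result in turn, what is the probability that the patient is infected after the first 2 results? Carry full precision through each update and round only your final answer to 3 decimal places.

Each posterior becomes the prior for the next update.
After 'negative': P(infected) = 0.75·0.4000 / (0.75·0.4000 + 0.8·0.6000) ≈ 0.3846
After 'positive': P(infected) = 0.25·0.3846 / (0.25·0.3846 + 0.2·0.6154) ≈ 0.4386

0.439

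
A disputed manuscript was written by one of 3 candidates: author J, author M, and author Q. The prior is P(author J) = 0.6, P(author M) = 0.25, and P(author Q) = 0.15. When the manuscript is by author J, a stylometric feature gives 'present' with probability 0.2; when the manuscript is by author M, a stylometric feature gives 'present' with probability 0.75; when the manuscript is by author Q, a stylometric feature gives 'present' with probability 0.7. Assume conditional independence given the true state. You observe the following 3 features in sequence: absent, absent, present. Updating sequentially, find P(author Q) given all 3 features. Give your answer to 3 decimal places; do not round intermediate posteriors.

0.096

After 'absent': normaliser = 0.8·0.6000 + 0.25·0.2500 + 0.3·0.1500; P(author J) ≈ 0.8170, P(author M) ≈ 0.1064, P(author Q) ≈ 0.0766
After 'absent': normaliser = 0.8·0.8170 + 0.25·0.1064 + 0.3·0.0766; P(author J) ≈ 0.9295, P(author M) ≈ 0.0378, P(author Q) ≈ 0.0327
After 'present': normaliser = 0.2·0.9295 + 0.75·0.0378 + 0.7·0.0327; P(author J) ≈ 0.7839, P(author M) ≈ 0.1196, P(author Q) ≈ 0.0965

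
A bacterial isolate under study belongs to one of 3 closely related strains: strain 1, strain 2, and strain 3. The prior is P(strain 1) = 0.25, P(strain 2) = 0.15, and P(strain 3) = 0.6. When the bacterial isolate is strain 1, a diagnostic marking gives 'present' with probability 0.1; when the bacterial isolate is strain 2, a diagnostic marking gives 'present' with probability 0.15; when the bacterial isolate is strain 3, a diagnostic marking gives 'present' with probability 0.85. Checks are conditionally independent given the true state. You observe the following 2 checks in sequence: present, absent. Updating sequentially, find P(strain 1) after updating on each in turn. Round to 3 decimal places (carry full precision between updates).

After 'present': normaliser = 0.1·0.2500 + 0.15·0.1500 + 0.85·0.6000; P(strain 1) ≈ 0.0448, P(strain 2) ≈ 0.0404, P(strain 3) ≈ 0.9148
After 'absent': normaliser = 0.9·0.0448 + 0.85·0.0404 + 0.15·0.9148; P(strain 1) ≈ 0.1905, P(strain 2) ≈ 0.1619, P(strain 3) ≈ 0.6476

0.190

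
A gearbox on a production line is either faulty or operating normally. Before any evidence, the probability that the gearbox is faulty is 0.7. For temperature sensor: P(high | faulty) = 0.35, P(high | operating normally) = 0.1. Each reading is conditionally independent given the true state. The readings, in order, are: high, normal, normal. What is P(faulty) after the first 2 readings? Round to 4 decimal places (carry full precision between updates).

0.8550

After 'high': P(faulty) = 0.35·0.7000 / (0.35·0.7000 + 0.1·0.3000) ≈ 0.8909
After 'normal': P(faulty) = 0.65·0.8909 / (0.65·0.8909 + 0.9·0.1091) ≈ 0.8550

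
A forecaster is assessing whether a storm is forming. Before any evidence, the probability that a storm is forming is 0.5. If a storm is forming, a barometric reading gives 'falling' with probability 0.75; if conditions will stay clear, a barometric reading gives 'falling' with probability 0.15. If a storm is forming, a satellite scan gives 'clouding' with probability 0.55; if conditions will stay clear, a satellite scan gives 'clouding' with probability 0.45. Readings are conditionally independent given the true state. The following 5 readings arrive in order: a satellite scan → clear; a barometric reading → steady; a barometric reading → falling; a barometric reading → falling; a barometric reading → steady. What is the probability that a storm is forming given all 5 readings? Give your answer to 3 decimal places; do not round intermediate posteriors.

0.639

After a satellite scan='clear': P(storm) = 0.45·0.5000 / (0.45·0.5000 + 0.55·0.5000) ≈ 0.4500
After a barometric reading='steady': P(storm) = 0.25·0.4500 / (0.25·0.4500 + 0.85·0.5500) ≈ 0.1940
After a barometric reading='falling': P(storm) = 0.75·0.1940 / (0.75·0.1940 + 0.15·0.8060) ≈ 0.5461
After a barometric reading='falling': P(storm) = 0.75·0.5461 / (0.75·0.5461 + 0.15·0.4539) ≈ 0.8575
After a barometric reading='steady': P(storm) = 0.25·0.8575 / (0.25·0.8575 + 0.85·0.1425) ≈ 0.6389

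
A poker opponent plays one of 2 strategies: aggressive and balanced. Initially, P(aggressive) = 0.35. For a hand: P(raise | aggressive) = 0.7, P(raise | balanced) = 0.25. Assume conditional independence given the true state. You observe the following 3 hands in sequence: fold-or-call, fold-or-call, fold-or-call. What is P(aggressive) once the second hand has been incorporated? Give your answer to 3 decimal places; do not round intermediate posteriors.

After 'fold-or-call': P(aggressive) = 0.3·0.3500 / (0.3·0.3500 + 0.75·0.6500) ≈ 0.1772
After 'fold-or-call': P(aggressive) = 0.3·0.1772 / (0.3·0.1772 + 0.75·0.8228) ≈ 0.0793

0.079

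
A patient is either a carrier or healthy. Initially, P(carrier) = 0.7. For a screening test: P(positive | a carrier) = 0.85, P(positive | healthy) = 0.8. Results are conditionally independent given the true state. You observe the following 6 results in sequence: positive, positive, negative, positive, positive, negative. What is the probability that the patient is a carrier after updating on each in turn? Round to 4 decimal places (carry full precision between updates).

0.6258

After 'positive': P(carrier) = 0.85·0.7000 / (0.85·0.7000 + 0.8·0.3000) ≈ 0.7126
After 'positive': P(carrier) = 0.85·0.7126 / (0.85·0.7126 + 0.8·0.2874) ≈ 0.7248
After 'negative': P(carrier) = 0.15·0.7248 / (0.15·0.7248 + 0.2·0.2752) ≈ 0.6639
After 'positive': P(carrier) = 0.85·0.6639 / (0.85·0.6639 + 0.8·0.3361) ≈ 0.6773
After 'positive': P(carrier) = 0.85·0.6773 / (0.85·0.6773 + 0.8·0.3227) ≈ 0.6904
After 'negative': P(carrier) = 0.15·0.6904 / (0.15·0.6904 + 0.2·0.3096) ≈ 0.6258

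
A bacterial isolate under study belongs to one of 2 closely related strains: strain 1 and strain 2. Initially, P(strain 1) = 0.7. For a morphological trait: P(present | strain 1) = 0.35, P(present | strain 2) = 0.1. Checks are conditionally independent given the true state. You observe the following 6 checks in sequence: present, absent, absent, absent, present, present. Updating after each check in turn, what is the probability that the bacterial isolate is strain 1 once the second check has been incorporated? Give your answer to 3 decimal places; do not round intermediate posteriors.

0.855

After 'present': P(strain 1) = 0.35·0.7000 / (0.35·0.7000 + 0.1·0.3000) ≈ 0.8909
After 'absent': P(strain 1) = 0.65·0.8909 / (0.65·0.8909 + 0.9·0.1091) ≈ 0.8550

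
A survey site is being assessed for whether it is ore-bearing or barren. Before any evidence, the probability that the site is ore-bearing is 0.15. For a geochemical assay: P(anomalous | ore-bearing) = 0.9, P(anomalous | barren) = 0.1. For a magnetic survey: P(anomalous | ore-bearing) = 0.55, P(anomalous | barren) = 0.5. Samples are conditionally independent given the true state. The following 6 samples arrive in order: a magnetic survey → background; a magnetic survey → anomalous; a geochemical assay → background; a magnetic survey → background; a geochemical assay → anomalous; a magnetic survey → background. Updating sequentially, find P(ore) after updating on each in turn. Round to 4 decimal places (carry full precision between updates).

0.1240

Each posterior becomes the prior for the next update.
After a magnetic survey='background': P(ore) = 0.45·0.1500 / (0.45·0.1500 + 0.5·0.8500) ≈ 0.1371
After a magnetic survey='anomalous': P(ore) = 0.55·0.1371 / (0.55·0.1371 + 0.5·0.8629) ≈ 0.1487
After a geochemical assay='background': P(ore) = 0.1·0.1487 / (0.1·0.1487 + 0.9·0.8513) ≈ 0.0190
After a magnetic survey='background': P(ore) = 0.45·0.0190 / (0.45·0.0190 + 0.5·0.9810) ≈ 0.0172
After a geochemical assay='anomalous': P(ore) = 0.9·0.0172 / (0.9·0.0172 + 0.1·0.9828) ≈ 0.1359
After a magnetic survey='background': P(ore) = 0.45·0.1359 / (0.45·0.1359 + 0.5·0.8641) ≈ 0.1240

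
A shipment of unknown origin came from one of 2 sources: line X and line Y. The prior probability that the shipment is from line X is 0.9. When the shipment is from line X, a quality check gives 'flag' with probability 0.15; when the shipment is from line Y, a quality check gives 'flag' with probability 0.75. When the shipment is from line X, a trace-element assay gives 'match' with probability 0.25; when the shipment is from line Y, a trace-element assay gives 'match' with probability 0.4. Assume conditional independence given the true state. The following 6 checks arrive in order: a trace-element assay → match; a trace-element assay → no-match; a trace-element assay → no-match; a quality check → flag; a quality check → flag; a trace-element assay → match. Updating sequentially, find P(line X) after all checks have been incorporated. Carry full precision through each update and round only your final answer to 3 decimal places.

Apply Bayes' rule sequentially, carrying P(line X) forward.
After a trace-element assay='match': P(line X) = 0.25·0.9000 / (0.25·0.9000 + 0.4·0.1000) ≈ 0.8491
After a trace-element assay='no-match': P(line X) = 0.75·0.8491 / (0.75·0.8491 + 0.6·0.1509) ≈ 0.8755
After a trace-element assay='no-match': P(line X) = 0.75·0.8755 / (0.75·0.8755 + 0.6·0.1245) ≈ 0.8978
After a quality check='flag': P(line X) = 0.15·0.8978 / (0.15·0.8978 + 0.75·0.1022) ≈ 0.6374
After a quality check='flag': P(line X) = 0.15·0.6374 / (0.15·0.6374 + 0.75·0.3626) ≈ 0.2601
After a trace-element assay='match': P(line X) = 0.25·0.2601 / (0.25·0.2601 + 0.4·0.7399) ≈ 0.1801

0.180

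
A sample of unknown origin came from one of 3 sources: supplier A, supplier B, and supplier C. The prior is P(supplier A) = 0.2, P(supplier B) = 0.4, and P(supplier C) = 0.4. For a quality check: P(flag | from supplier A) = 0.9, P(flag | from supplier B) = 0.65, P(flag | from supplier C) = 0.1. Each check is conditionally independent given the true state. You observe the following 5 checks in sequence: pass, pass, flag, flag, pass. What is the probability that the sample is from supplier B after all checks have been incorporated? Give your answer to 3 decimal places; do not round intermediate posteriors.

After 'pass': normaliser = 0.1·0.2000 + 0.35·0.4000 + 0.9·0.4000; P(supplier A) ≈ 0.0385, P(supplier B) ≈ 0.2692, P(supplier C) ≈ 0.6923
After 'pass': normaliser = 0.1·0.0385 + 0.35·0.2692 + 0.9·0.6923; P(supplier A) ≈ 0.0053, P(supplier B) ≈ 0.1307, P(supplier C) ≈ 0.8640
After 'flag': normaliser = 0.9·0.0053 + 0.65·0.1307 + 0.1·0.8640; P(supplier A) ≈ 0.0273, P(supplier B) ≈ 0.4822, P(supplier C) ≈ 0.4905
After 'flag': normaliser = 0.9·0.0273 + 0.65·0.4822 + 0.1·0.4905; P(supplier A) ≈ 0.0634, P(supplier B) ≈ 0.8099, P(supplier C) ≈ 0.1267
After 'pass': normaliser = 0.1·0.0634 + 0.35·0.8099 + 0.9·0.1267; P(supplier A) ≈ 0.0157, P(supplier B) ≈ 0.7019, P(supplier C) ≈ 0.2825

0.702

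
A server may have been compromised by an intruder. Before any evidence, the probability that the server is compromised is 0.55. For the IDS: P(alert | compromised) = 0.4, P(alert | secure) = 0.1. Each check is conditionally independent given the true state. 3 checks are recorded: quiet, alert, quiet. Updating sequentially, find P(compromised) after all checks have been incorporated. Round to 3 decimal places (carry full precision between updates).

Each posterior becomes the prior for the next update.
After 'quiet': P(compromised) = 0.6·0.5500 / (0.6·0.5500 + 0.9·0.4500) ≈ 0.4490
After 'alert': P(compromised) = 0.4·0.4490 / (0.4·0.4490 + 0.1·0.5510) ≈ 0.7652
After 'quiet': P(compromised) = 0.6·0.7652 / (0.6·0.7652 + 0.9·0.2348) ≈ 0.6848

0.685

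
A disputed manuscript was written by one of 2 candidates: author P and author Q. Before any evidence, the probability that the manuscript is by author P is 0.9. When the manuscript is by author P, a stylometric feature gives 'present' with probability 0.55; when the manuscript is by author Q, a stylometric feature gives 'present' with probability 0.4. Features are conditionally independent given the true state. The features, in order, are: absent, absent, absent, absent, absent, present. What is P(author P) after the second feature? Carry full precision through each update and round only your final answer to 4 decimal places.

After 'absent': P(author P) = 0.45·0.9000 / (0.45·0.9000 + 0.6·0.1000) ≈ 0.8710
After 'absent': P(author P) = 0.45·0.8710 / (0.45·0.8710 + 0.6·0.1290) ≈ 0.8351

0.8351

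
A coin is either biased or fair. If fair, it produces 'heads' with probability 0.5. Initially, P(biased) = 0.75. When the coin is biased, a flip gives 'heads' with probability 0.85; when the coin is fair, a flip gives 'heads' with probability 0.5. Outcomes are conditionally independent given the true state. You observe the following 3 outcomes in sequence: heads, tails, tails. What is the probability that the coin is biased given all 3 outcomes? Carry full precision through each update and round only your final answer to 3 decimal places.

0.315

After 'heads': P(biased) = 0.85·0.7500 / (0.85·0.7500 + 0.5·0.2500) ≈ 0.8361
After 'tails': P(biased) = 0.15·0.8361 / (0.15·0.8361 + 0.5·0.1639) ≈ 0.6047
After 'tails': P(biased) = 0.15·0.6047 / (0.15·0.6047 + 0.5·0.3953) ≈ 0.3146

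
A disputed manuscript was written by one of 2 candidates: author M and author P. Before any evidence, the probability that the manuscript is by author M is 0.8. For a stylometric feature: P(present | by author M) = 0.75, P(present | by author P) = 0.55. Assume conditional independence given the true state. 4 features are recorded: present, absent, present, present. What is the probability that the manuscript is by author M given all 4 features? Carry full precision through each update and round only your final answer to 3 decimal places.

0.849

Apply Bayes' rule sequentially, carrying P(author M) forward.
After 'present': P(author M) = 0.75·0.8000 / (0.75·0.8000 + 0.55·0.2000) ≈ 0.8451
After 'absent': P(author M) = 0.25·0.8451 / (0.25·0.8451 + 0.45·0.1549) ≈ 0.7519
After 'present': P(author M) = 0.75·0.7519 / (0.75·0.7519 + 0.55·0.2481) ≈ 0.8052
After 'present': P(author M) = 0.75·0.8052 / (0.75·0.8052 + 0.55·0.1948) ≈ 0.8493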